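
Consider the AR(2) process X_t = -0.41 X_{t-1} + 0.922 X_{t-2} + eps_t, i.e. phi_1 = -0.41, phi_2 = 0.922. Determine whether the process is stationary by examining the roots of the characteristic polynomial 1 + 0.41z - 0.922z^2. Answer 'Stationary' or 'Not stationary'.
\text{Not stationary}

The AR(p) characteristic polynomial is P(z) = 1 + 0.41z - 0.922z^2.
Stationarity requires all roots to lie outside the unit circle, i.e. |z| > 1 for every root.
Set 1 + (0.41) z + (-0.922) z^2 = 0, i.e. a z^2 + b z + c = 0 with a = -0.922, b = 0.41, c = 1.
Discriminant D = b^2 - 4ac = (0.41)^2 - 4*(-0.922)*1 = 0.1681 - (-3.688) = 3.8561.
D >= 0, so the roots are real: z = (-b +/- sqrt(D)) / (2a) = (-0.41 +/- 1.963695) / (-1.844).
  z_1 = (-0.41 + 1.963695) / (-1.844) = -0.8426,   |z_1| = 0.8426.
  z_2 = (-0.41 - 1.963695) / (-1.844) = 1.2873,   |z_2| = 1.2873.
Moduli of all roots: 0.8426, 1.2873.
All moduli strictly greater than 1? No.
Verdict: Not stationary.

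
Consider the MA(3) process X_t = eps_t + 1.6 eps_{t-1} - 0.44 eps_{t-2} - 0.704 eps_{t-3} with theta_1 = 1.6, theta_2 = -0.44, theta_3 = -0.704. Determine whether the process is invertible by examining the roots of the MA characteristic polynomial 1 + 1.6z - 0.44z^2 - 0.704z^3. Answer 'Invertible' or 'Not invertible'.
\text{Not invertible}

The MA(q) characteristic polynomial is P(z) = 1 + 1.6z - 0.44z^2 - 0.704z^3.
Invertibility requires all roots to lie outside the unit circle, i.e. |z| > 1 for every root.
Degree 3: look for a simple real root z0 first, then factor out (1 - z/z0) and solve the remaining quadratic.
Testing z0 = -0.625: P(-0.625) = 1 + (1.6)(-0.625) + (-0.44)(-0.625)^2 + (-0.704)(-0.625)^3
  = 1 + (-1) + (-0.171875) + (0.171875) = 0.  So z_0 = -0.625 is a root, |z_0| = 0.625.
Divide out the factor (1 + 1.6 z) = (1 - z/z0) (since 1/z0 = -1.6):
  P(z) = (1 + 1.6 z)(1 + (0) z + (-0.44) z^2)
  [check: z-coef 0 - (-1.6) = 1.6; z^2-coef -0.44 - (-1.6)(0) = -0.44; z^3-coef -(-1.6)(-0.44) = -0.704.]
Remaining roots from the quadratic factor 1 + (0) z + (-0.44) z^2:
  Set 1 + (0) z + (-0.44) z^2 = 0, i.e. a z^2 + b z + c = 0 with a = -0.44, b = 0, c = 1.
  Discriminant D = b^2 - 4ac = (0)^2 - 4*(-0.44)*1 = 0 - (-1.76) = 1.76.
  D >= 0, so the roots are real: z = (-b +/- sqrt(D)) / (2a) = (0 +/- 1.32665) / (-0.88).
    z_1 = (0 + 1.32665) / (-0.88) = -1.5076,   |z_1| = 1.5076.
    z_2 = (0 - 1.32665) / (-0.88) = 1.5076,   |z_2| = 1.5076.
Moduli of all roots: 0.6250, 1.5076, 1.5076.
All moduli strictly greater than 1? No.
Verdict: Not invertible.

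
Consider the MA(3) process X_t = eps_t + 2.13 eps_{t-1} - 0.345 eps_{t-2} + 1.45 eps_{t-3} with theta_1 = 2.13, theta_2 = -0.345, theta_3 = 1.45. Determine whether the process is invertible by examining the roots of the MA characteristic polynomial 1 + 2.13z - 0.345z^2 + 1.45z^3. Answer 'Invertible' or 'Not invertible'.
\text{Not invertible}

The MA(q) characteristic polynomial is P(z) = 1 + 2.13z - 0.345z^2 + 1.45z^3.
Invertibility requires all roots to lie outside the unit circle, i.e. |z| > 1 for every root.
Degree 3: look for a simple real root z0 first, then factor out (1 - z/z0) and solve the remaining quadratic.
Testing z0 = -0.4: P(-0.4) = 1 + (2.13)(-0.4) + (-0.345)(-0.4)^2 + (1.45)(-0.4)^3
  = 1 + (-0.852) + (-0.0552) + (-0.0928) = 0.  So z_0 = -0.4 is a root, |z_0| = 0.4.
Divide out the factor (1 + 2.5 z) = (1 - z/z0) (since 1/z0 = -2.5):
  P(z) = (1 + 2.5 z)(1 + (-0.37) z + (0.58) z^2)
  [check: z-coef -0.37 - (-2.5) = 2.13; z^2-coef 0.58 - (-2.5)(-0.37) = -0.345; z^3-coef -(-2.5)(0.58) = 1.45.]
Remaining roots from the quadratic factor 1 + (-0.37) z + (0.58) z^2:
  Set 1 + (-0.37) z + (0.58) z^2 = 0, i.e. a z^2 + b z + c = 0 with a = 0.58, b = -0.37, c = 1.
  Discriminant D = b^2 - 4ac = (-0.37)^2 - 4*(0.58)*1 = 0.1369 - (2.32) = -2.1831.
  D < 0, so the roots are the complex-conjugate pair z = (-b +/- i sqrt(-D)) / (2a) = 0.319 +/- 1.2737i.
  For a conjugate pair |z|^2 = z * conj(z) = (product of roots) = c/a = 1/(0.58) = 1.724138, so |z| = sqrt(1.724138) = 1.3131 for both roots.
Moduli of all roots: 0.4000, 1.3131, 1.3131.
All moduli strictly greater than 1? No.
Verdict: Not invertible.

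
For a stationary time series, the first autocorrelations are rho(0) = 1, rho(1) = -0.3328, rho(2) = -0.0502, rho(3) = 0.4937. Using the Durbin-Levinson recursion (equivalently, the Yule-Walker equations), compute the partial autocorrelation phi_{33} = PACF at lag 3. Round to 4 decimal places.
\phi_{33} = 0.4810

The PACF at lag k is phi_{kk}, the last component of the solution
to the Yule-Walker system G_k phi = r_k where
  (G_k)_{ij} = rho(|i - j|), (r_k)_i = rho(i), i,j = 1..k.
Equivalently, Durbin-Levinson gives phi_{kk} iteratively:
  phi_{11} = rho(1)
  phi_{kk} = [rho(k) - sum_{j=1..k-1} phi_{k-1,j} rho(k-j)]
            / [1 - sum_{j=1..k-1} phi_{k-1,j} rho(j)],
  phi_{k,j} = phi_{k-1,j} - phi_{kk} phi_{k-1,k-j},  j = 1..k-1.
Step k = 1:
  phi_11 = rho(1) = -0.3328.
Step k = 2:
  phi_22 = [rho(2) - phi_11 rho(1)] / [1 - phi_11 rho(1)] = [-0.0502 - (-0.3328)(-0.3328)] / [1 - (-0.3328)(-0.3328)]
         = -0.16095584 / 0.88924416 = -0.181003.
  Update: phi_21 = phi_11 - phi_22 phi_11 = -0.3328 - (-0.181003)(-0.3328) = -0.393038.
Step k = 3:
  phi_33 = [rho(3) - phi_21 rho(2) - phi_22 rho(1)] / [1 - phi_21 rho(1) - phi_22 rho(2)]
    numerator   = 0.4937 - (-0.393038)(-0.0502) - (-0.181003)(-0.3328) = 0.41373171
    denominator = 1 - (-0.393038)(-0.3328) - (-0.181003)(-0.0502) = 0.86011067
  phi_33 = 0.41373171 / 0.86011067 = 0.481.
Therefore phi_{33} = 0.4810.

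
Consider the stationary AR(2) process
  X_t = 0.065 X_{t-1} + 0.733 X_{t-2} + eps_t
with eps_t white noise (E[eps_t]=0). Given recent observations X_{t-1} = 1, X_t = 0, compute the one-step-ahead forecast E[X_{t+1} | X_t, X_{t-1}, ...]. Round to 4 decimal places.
E[X_{t+1} \mid \mathcal F_t] = 0.7330

For an AR(p) model X_t = c + sum_i phi_i X_{t-i} + eps_t, the
one-step-ahead conditional mean is
  E[X_{t+1} | X_t, ...] = c + sum_i phi_i X_{t+1-i}.
Substitute known values:
  E[X_{t+1} | ...] = (0.065) * (0) + (0.733) * (1)
                   = 0.7330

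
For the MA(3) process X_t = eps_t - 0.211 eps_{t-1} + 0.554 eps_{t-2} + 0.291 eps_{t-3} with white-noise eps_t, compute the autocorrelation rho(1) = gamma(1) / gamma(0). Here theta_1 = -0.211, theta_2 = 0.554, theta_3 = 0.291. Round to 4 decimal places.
\rho(1) = -0.1161

For an MA(q) process with theta_0 = 1, the autocovariance is
  gamma(k) = sigma^2 * sum_{i=0..q-k} theta_i * theta_{i+k},
and rho(k) = gamma(k) / gamma(0). Sigma^2 cancels.
  numerator   = (1)*(-0.211) + (-0.211)*(0.554) + (0.554)*(0.291) = -0.16668.
  denominator = (1)^2 + (-0.211)^2 + (0.554)^2 + (0.291)^2 = 1.436118.
  rho(1) = -0.16668 / 1.436118 = -0.1161.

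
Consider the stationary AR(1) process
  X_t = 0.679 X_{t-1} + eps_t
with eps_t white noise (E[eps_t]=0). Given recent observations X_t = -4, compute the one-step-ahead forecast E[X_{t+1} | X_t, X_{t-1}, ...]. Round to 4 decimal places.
E[X_{t+1} \mid \mathcal F_t] = -2.7160

For an AR(p) model X_t = c + sum_i phi_i X_{t-i} + eps_t, the
one-step-ahead conditional mean is
  E[X_{t+1} | X_t, ...] = c + sum_i phi_i X_{t+1-i}.
Substitute known values:
  E[X_{t+1} | ...] = (0.679) * (-4)
                   = -2.7160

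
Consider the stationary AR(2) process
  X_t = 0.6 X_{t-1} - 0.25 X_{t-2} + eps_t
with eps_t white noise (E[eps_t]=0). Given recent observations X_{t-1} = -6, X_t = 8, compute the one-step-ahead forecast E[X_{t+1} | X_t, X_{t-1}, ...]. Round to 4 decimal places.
E[X_{t+1} \mid \mathcal F_t] = 6.3000

For an AR(p) model X_t = c + sum_i phi_i X_{t-i} + eps_t, the
one-step-ahead conditional mean is
  E[X_{t+1} | X_t, ...] = c + sum_i phi_i X_{t+1-i}.
Substitute known values:
  E[X_{t+1} | ...] = (0.6) * (8) + (-0.25) * (-6)
                   = 6.3000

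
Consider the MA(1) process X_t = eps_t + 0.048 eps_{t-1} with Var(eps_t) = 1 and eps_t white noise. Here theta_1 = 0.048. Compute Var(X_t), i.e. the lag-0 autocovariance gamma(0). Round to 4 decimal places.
\gamma(0) = 1.0023

For an MA(q) process X_t = eps_t + sum_i theta_i eps_{t-i} with
Var(eps_t) = sigma^2, the variance is
  gamma(0) = sigma^2 * (1 + sum_i theta_i^2).
  sum_i theta_i^2 = (0.048)^2 = 0.002304.
  gamma(0) = 1 * (1 + 0.002304) = 1 * 1.002304 = 1.002304, which rounds to 1.0023.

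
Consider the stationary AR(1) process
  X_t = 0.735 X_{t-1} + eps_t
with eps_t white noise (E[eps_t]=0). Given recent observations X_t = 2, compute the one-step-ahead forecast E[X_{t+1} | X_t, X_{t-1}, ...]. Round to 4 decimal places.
E[X_{t+1} \mid \mathcal F_t] = 1.4700

For an AR(p) model X_t = c + sum_i phi_i X_{t-i} + eps_t, the
one-step-ahead conditional mean is
  E[X_{t+1} | X_t, ...] = c + sum_i phi_i X_{t+1-i}.
Substitute known values:
  E[X_{t+1} | ...] = (0.735) * (2)
                   = 1.4700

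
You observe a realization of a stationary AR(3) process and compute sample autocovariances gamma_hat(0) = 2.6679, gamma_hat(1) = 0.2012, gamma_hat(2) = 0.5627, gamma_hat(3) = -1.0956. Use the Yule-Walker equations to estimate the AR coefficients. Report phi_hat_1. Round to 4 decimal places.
\hat\phi_{1} = 0.1550

The Yule-Walker equations for an AR(p) process read, in matrix form,
  Gamma_p phi = r_p,   with   (Gamma_p)_{ij} = gamma(|i - j|),
                       (r_p)_i = gamma(i),   i,j = 1..p.
Substitute the sample gammas (Toeplitz matrix and right-hand side of size 3):
  Gamma_p = [[2.6679, 0.2012, 0.5627], [0.2012, 2.6679, 0.2012], [0.5627, 0.2012, 2.6679]]
  r_p     = [0.2012, 0.5627, -1.0956]
Written out (R1..R3):
  (R1) 2.6679 phi_1 + 0.2012 phi_2 + 0.5627 phi_3 = 0.2012
  (R2) 0.2012 phi_1 + 2.6679 phi_2 + 0.2012 phi_3 = 0.5627
  (R3) 0.5627 phi_1 + 0.2012 phi_2 + 2.6679 phi_3 = -1.0956
Gaussian elimination:
  R2 <- R2 - (0.2012/2.6679) R1 = R2 - (0.075415) R1:  2.652726 phi_2 + 0.158764 phi_3 = 0.547526
  R3 <- R3 - (0.5627/2.6679) R1 = R3 - (0.210915) R1:  0.158764 phi_2 + 2.549218 phi_3 = -1.138036
  R3 <- R3 - (0.158764/2.652726) R2 = R3 - (0.059849) R2:  2.539716 phi_3 = -1.170805
Back-substitution:
  phi_hat_3 = -1.170805 / 2.539716 = -0.460998
  phi_hat_2 = (0.547526 - (0.158764)(-0.460998)) / 2.652726 = 0.233992
  phi_hat_1 = (0.2012 - (0.2012)(0.233992) - (0.5627)(-0.460998)) / 2.6679 = 0.155
So phi_hat = [0.1550, 0.2340, -0.4610].
Therefore phi_hat_1 = 0.1550.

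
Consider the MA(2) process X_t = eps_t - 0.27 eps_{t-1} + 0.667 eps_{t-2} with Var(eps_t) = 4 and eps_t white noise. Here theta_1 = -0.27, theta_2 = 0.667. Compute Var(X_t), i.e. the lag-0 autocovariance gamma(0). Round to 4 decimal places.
\gamma(0) = 6.0712

For an MA(q) process X_t = eps_t + sum_i theta_i eps_{t-i} with
Var(eps_t) = sigma^2, the variance is
  gamma(0) = sigma^2 * (1 + sum_i theta_i^2).
  sum_i theta_i^2 = (-0.27)^2 + (0.667)^2 = 0.0729 + 0.444889 = 0.517789.
  gamma(0) = 4 * (1 + 0.517789) = 4 * 1.517789 = 6.071156, which rounds to 6.0712.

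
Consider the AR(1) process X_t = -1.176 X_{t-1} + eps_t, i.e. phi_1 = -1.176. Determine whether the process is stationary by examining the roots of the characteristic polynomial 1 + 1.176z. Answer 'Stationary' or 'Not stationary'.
\text{Not stationary}

The AR(p) characteristic polynomial is P(z) = 1 + 1.176z.
Stationarity requires all roots to lie outside the unit circle, i.e. |z| > 1 for every root.
This is linear in z: 1 + (1.176) z = 0  =>  z = -1/(1.176) = -0.85034,  |z| = 0.85034.
Moduli of all roots: 0.8503.
All moduli strictly greater than 1? No.
Verdict: Not stationary.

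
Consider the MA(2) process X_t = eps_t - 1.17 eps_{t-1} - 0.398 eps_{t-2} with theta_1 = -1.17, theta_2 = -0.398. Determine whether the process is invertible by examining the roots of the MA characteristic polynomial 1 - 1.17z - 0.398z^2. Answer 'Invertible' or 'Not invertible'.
\text{Not invertible}

The MA(q) characteristic polynomial is P(z) = 1 - 1.17z - 0.398z^2.
Invertibility requires all roots to lie outside the unit circle, i.e. |z| > 1 for every root.
Set 1 + (-1.17) z + (-0.398) z^2 = 0, i.e. a z^2 + b z + c = 0 with a = -0.398, b = -1.17, c = 1.
Discriminant D = b^2 - 4ac = (-1.17)^2 - 4*(-0.398)*1 = 1.3689 - (-1.592) = 2.9609.
D >= 0, so the roots are real: z = (-b +/- sqrt(D)) / (2a) = (1.17 +/- 1.720727) / (-0.796).
  z_1 = (1.17 + 1.720727) / (-0.796) = -3.6316,   |z_1| = 3.6316.
  z_2 = (1.17 - 1.720727) / (-0.796) = 0.6919,   |z_2| = 0.6919.
Moduli of all roots: 3.6316, 0.6919.
All moduli strictly greater than 1? No.
Verdict: Not invertible.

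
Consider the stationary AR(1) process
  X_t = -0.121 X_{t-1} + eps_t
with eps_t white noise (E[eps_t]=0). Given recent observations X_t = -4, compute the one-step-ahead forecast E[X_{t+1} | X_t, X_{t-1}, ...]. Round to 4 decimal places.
E[X_{t+1} \mid \mathcal F_t] = 0.4840

For an AR(p) model X_t = c + sum_i phi_i X_{t-i} + eps_t, the
one-step-ahead conditional mean is
  E[X_{t+1} | X_t, ...] = c + sum_i phi_i X_{t+1-i}.
Substitute known values:
  E[X_{t+1} | ...] = (-0.121) * (-4)
                   = 0.4840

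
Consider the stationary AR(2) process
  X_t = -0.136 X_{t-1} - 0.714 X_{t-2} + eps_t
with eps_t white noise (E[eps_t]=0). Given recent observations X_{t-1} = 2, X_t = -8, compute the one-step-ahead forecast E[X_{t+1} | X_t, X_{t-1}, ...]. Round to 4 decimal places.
E[X_{t+1} \mid \mathcal F_t] = -0.3400

For an AR(p) model X_t = c + sum_i phi_i X_{t-i} + eps_t, the
one-step-ahead conditional mean is
  E[X_{t+1} | X_t, ...] = c + sum_i phi_i X_{t+1-i}.
Substitute known values:
  E[X_{t+1} | ...] = (-0.136) * (-8) + (-0.714) * (2)
                   = -0.3400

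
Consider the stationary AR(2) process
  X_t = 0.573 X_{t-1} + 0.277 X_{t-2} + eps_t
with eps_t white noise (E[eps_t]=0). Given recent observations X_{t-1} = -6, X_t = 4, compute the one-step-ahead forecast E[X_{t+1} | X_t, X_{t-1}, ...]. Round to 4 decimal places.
E[X_{t+1} \mid \mathcal F_t] = 0.6300

For an AR(p) model X_t = c + sum_i phi_i X_{t-i} + eps_t, the
one-step-ahead conditional mean is
  E[X_{t+1} | X_t, ...] = c + sum_i phi_i X_{t+1-i}.
Substitute known values:
  E[X_{t+1} | ...] = (0.573) * (4) + (0.277) * (-6)
                   = 0.6300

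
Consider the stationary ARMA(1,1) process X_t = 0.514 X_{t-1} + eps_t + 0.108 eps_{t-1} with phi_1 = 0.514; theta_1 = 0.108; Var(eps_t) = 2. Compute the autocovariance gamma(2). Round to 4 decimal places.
\gamma(2) = 0.9172

Multiply the model equation by X_{t-k} and take expectations. With theta_0 = psi_0 = 1 and psi_j the MA(infinity) weights, this gives
  gamma(k) - sum_i phi_i gamma(k-i) = c_k,
  c_k = sigma^2 * sum_{j=k..q} theta_j psi_{j-k}   (c_k = 0 for k > q),
using gamma(-m) = gamma(m).
psi-weights needed (psi_j = theta_j + sum_i phi_i psi_{j-i}):
  psi_1 = theta_1 + phi_1 = 0.108 + (0.514) = 0.622
Right-hand sides:
  c_0 = sigma^2 (1 + theta_1 psi_1) = 2 * (1 + (0.108)(0.622)) = 2 * 1.067176 = 2.134352
  c_1 = sigma^2 theta_1 = 2 * (0.108) = 0.216
  c_2 = 0
Equations for k = 0 and k = 1 (AR order 1):
  gamma(0) = phi_1 gamma(1) + c_0
  gamma(1) = phi_1 gamma(0) + c_1
Substituting the second into the first: gamma(0) (1 - phi_1^2) = c_0 + phi_1 c_1, so
  gamma(0) = (c_0 + phi_1 c_1) / (1 - phi_1^2) = (2.134352 + (0.514)(0.216)) / (1 - (0.514)^2) = 2.245376 / 0.735804 = 3.051595.
  gamma(1) = phi_1 gamma(0) + c_1 = (0.514)(3.051595) + (0.216) = 1.78452.
For k = 2 (> q): gamma(2) = phi_1 gamma(1) = (0.514)(1.78452) = 0.917243.
Therefore gamma(2) = 0.9172 (to 4 decimal places).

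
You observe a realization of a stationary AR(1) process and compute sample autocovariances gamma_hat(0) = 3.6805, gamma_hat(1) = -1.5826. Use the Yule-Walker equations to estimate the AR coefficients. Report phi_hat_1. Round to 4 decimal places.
\hat\phi_{1} = -0.4300

The Yule-Walker equations for an AR(p) process read, in matrix form,
  Gamma_p phi = r_p,   with   (Gamma_p)_{ij} = gamma(|i - j|),
                       (r_p)_i = gamma(i),   i,j = 1..p.
Substitute the sample gammas (Toeplitz matrix and right-hand side of size 1):
  Gamma_p = [[3.6805]]
  r_p     = [-1.5826]
With p = 1 this is the single equation gamma(0) phi_1 = gamma(1):
  phi_hat_1 = gamma(1) / gamma(0) = -1.5826 / 3.6805 = -0.4300.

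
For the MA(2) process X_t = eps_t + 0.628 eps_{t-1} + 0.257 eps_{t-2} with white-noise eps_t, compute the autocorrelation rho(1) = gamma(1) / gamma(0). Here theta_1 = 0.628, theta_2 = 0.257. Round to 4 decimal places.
\rho(1) = 0.5405

For an MA(q) process with theta_0 = 1, the autocovariance is
  gamma(k) = sigma^2 * sum_{i=0..q-k} theta_i * theta_{i+k},
and rho(k) = gamma(k) / gamma(0). Sigma^2 cancels.
  numerator   = (1)*(0.628) + (0.628)*(0.257) = 0.789396.
  denominator = (1)^2 + (0.628)^2 + (0.257)^2 = 1.460433.
  rho(1) = 0.789396 / 1.460433 = 0.5405.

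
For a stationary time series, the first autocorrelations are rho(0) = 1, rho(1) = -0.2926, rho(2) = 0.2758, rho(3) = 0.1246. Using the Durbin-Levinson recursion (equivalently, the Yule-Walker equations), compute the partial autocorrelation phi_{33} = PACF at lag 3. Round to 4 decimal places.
\phi_{33} = 0.2851

The PACF at lag k is phi_{kk}, the last component of the solution
to the Yule-Walker system G_k phi = r_k where
  (G_k)_{ij} = rho(|i - j|), (r_k)_i = rho(i), i,j = 1..k.
Equivalently, Durbin-Levinson gives phi_{kk} iteratively:
  phi_{11} = rho(1)
  phi_{kk} = [rho(k) - sum_{j=1..k-1} phi_{k-1,j} rho(k-j)]
            / [1 - sum_{j=1..k-1} phi_{k-1,j} rho(j)],
  phi_{k,j} = phi_{k-1,j} - phi_{kk} phi_{k-1,k-j},  j = 1..k-1.
Step k = 1:
  phi_11 = rho(1) = -0.2926.
Step k = 2:
  phi_22 = [rho(2) - phi_11 rho(1)] / [1 - phi_11 rho(1)] = [0.2758 - (-0.2926)(-0.2926)] / [1 - (-0.2926)(-0.2926)]
         = 0.19018524 / 0.91438524 = 0.207992.
  Update: phi_21 = phi_11 - phi_22 phi_11 = -0.2926 - (0.207992)(-0.2926) = -0.231741.
Step k = 3:
  phi_33 = [rho(3) - phi_21 rho(2) - phi_22 rho(1)] / [1 - phi_21 rho(1) - phi_22 rho(2)]
    numerator   = 0.1246 - (-0.231741)(0.2758) - (0.207992)(-0.2926) = 0.24937287
    denominator = 1 - (-0.231741)(-0.2926) - (0.207992)(0.2758) = 0.87482814
  phi_33 = 0.24937287 / 0.87482814 = 0.2851.
Therefore phi_{33} = 0.2851.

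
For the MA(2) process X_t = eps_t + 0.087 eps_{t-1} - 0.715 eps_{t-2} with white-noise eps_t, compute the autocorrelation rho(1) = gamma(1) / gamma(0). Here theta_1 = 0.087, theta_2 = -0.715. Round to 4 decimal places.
\rho(1) = 0.0163

For an MA(q) process with theta_0 = 1, the autocovariance is
  gamma(k) = sigma^2 * sum_{i=0..q-k} theta_i * theta_{i+k},
and rho(k) = gamma(k) / gamma(0). Sigma^2 cancels.
  numerator   = (1)*(0.087) + (0.087)*(-0.715) = 0.024795.
  denominator = (1)^2 + (0.087)^2 + (-0.715)^2 = 1.518794.
  rho(1) = 0.024795 / 1.518794 = 0.0163.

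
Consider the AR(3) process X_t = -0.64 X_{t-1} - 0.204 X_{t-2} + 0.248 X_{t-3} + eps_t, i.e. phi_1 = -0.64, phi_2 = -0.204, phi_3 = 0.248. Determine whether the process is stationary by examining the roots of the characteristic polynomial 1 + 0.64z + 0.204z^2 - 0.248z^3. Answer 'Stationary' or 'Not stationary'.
\text{Stationary}

The AR(p) characteristic polynomial is P(z) = 1 + 0.64z + 0.204z^2 - 0.248z^3.
Stationarity requires all roots to lie outside the unit circle, i.e. |z| > 1 for every root.
Degree 3: look for a simple real root z0 first, then factor out (1 - z/z0) and solve the remaining quadratic.
Testing z0 = 2.5: P(2.5) = 1 + (0.64)(2.5) + (0.204)(2.5)^2 + (-0.248)(2.5)^3
  = 1 + (1.6) + (1.275) + (-3.875) = 0.  So z_0 = 2.5 is a root, |z_0| = 2.5.
Divide out the factor (1 - 0.4 z) = (1 - z/z0) (since 1/z0 = 0.4):
  P(z) = (1 - 0.4 z)(1 + (1.04) z + (0.62) z^2)
  [check: z-coef 1.04 - (0.4) = 0.64; z^2-coef 0.62 - (0.4)(1.04) = 0.204; z^3-coef -(0.4)(0.62) = -0.248.]
Remaining roots from the quadratic factor 1 + (1.04) z + (0.62) z^2:
  Set 1 + (1.04) z + (0.62) z^2 = 0, i.e. a z^2 + b z + c = 0 with a = 0.62, b = 1.04, c = 1.
  Discriminant D = b^2 - 4ac = (1.04)^2 - 4*(0.62)*1 = 1.0816 - (2.48) = -1.3984.
  D < 0, so the roots are the complex-conjugate pair z = (-b +/- i sqrt(-D)) / (2a) = -0.8387 +/- 0.9537i.
  For a conjugate pair |z|^2 = z * conj(z) = (product of roots) = c/a = 1/(0.62) = 1.612903, so |z| = sqrt(1.612903) = 1.27 for both roots.
Moduli of all roots: 2.5000, 1.2700, 1.2700.
All moduli strictly greater than 1? Yes.
Verdict: Stationary.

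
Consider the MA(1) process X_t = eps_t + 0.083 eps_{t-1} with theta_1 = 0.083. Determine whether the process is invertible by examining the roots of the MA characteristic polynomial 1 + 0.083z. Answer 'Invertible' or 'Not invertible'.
\text{Invertible}

The MA(q) characteristic polynomial is P(z) = 1 + 0.083z.
Invertibility requires all roots to lie outside the unit circle, i.e. |z| > 1 for every root.
This is linear in z: 1 + (0.083) z = 0  =>  z = -1/(0.083) = -12.048193,  |z| = 12.048193.
Moduli of all roots: 12.0482.
All moduli strictly greater than 1? Yes.
Verdict: Invertible.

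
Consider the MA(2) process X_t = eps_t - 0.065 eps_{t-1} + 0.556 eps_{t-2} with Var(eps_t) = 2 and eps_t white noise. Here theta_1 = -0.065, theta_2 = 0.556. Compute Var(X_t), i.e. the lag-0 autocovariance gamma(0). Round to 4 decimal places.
\gamma(0) = 2.6267

For an MA(q) process X_t = eps_t + sum_i theta_i eps_{t-i} with
Var(eps_t) = sigma^2, the variance is
  gamma(0) = sigma^2 * (1 + sum_i theta_i^2).
  sum_i theta_i^2 = (-0.065)^2 + (0.556)^2 = 0.004225 + 0.309136 = 0.313361.
  gamma(0) = 2 * (1 + 0.313361) = 2 * 1.313361 = 2.626722, which rounds to 2.6267.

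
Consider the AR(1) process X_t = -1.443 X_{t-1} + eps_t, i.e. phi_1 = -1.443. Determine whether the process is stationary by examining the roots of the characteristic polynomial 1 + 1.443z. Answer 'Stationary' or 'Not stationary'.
\text{Not stationary}

The AR(p) characteristic polynomial is P(z) = 1 + 1.443z.
Stationarity requires all roots to lie outside the unit circle, i.e. |z| > 1 for every root.
This is linear in z: 1 + (1.443) z = 0  =>  z = -1/(1.443) = -0.693001,  |z| = 0.693001.
Moduli of all roots: 0.6930.
All moduli strictly greater than 1? No.
Verdict: Not stationary.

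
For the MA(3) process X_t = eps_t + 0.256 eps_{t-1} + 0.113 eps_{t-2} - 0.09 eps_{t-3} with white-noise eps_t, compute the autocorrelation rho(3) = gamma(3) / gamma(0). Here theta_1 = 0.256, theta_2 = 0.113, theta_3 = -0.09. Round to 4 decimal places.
\rho(3) = -0.0828

For an MA(q) process with theta_0 = 1, the autocovariance is
  gamma(k) = sigma^2 * sum_{i=0..q-k} theta_i * theta_{i+k},
and rho(k) = gamma(k) / gamma(0). Sigma^2 cancels.
  numerator   = (1)*(-0.09) = -0.09.
  denominator = (1)^2 + (0.256)^2 + (0.113)^2 + (-0.09)^2 = 1.086405.
  rho(3) = -0.09 / 1.086405 = -0.0828.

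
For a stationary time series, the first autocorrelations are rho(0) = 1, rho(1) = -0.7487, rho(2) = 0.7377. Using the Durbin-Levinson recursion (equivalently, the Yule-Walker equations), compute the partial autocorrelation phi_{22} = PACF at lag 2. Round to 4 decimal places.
\phi_{22} = 0.4031

The PACF at lag k is phi_{kk}, the last component of the solution
to the Yule-Walker system G_k phi = r_k where
  (G_k)_{ij} = rho(|i - j|), (r_k)_i = rho(i), i,j = 1..k.
Equivalently, Durbin-Levinson gives phi_{kk} iteratively:
  phi_{11} = rho(1)
  phi_{kk} = [rho(k) - sum_{j=1..k-1} phi_{k-1,j} rho(k-j)]
            / [1 - sum_{j=1..k-1} phi_{k-1,j} rho(j)],
  phi_{k,j} = phi_{k-1,j} - phi_{kk} phi_{k-1,k-j},  j = 1..k-1.
Step k = 1:
  phi_11 = rho(1) = -0.7487.
Step k = 2:
  phi_22 = [rho(2) - phi_11 rho(1)] / [1 - phi_11 rho(1)] = [0.7377 - (-0.7487)(-0.7487)] / [1 - (-0.7487)(-0.7487)]
         = 0.17714831 / 0.43944831 = 0.4031.
Therefore phi_{22} = 0.4031.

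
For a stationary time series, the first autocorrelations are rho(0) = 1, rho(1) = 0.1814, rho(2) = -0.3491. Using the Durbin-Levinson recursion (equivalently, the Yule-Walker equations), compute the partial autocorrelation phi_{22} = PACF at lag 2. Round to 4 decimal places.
\phi_{22} = -0.3950

The PACF at lag k is phi_{kk}, the last component of the solution
to the Yule-Walker system G_k phi = r_k where
  (G_k)_{ij} = rho(|i - j|), (r_k)_i = rho(i), i,j = 1..k.
Equivalently, Durbin-Levinson gives phi_{kk} iteratively:
  phi_{11} = rho(1)
  phi_{kk} = [rho(k) - sum_{j=1..k-1} phi_{k-1,j} rho(k-j)]
            / [1 - sum_{j=1..k-1} phi_{k-1,j} rho(j)],
  phi_{k,j} = phi_{k-1,j} - phi_{kk} phi_{k-1,k-j},  j = 1..k-1.
Step k = 1:
  phi_11 = rho(1) = 0.1814.
Step k = 2:
  phi_22 = [rho(2) - phi_11 rho(1)] / [1 - phi_11 rho(1)] = [-0.3491 - (0.1814)(0.1814)] / [1 - (0.1814)(0.1814)]
         = -0.38200596 / 0.96709404 = -0.395.
Therefore phi_{22} = -0.3950.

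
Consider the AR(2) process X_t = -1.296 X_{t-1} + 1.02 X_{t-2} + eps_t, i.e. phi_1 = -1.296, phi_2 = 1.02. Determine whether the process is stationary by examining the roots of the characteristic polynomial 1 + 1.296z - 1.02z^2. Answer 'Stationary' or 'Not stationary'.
\text{Not stationary}

The AR(p) characteristic polynomial is P(z) = 1 + 1.296z - 1.02z^2.
Stationarity requires all roots to lie outside the unit circle, i.e. |z| > 1 for every root.
Set 1 + (1.296) z + (-1.02) z^2 = 0, i.e. a z^2 + b z + c = 0 with a = -1.02, b = 1.296, c = 1.
Discriminant D = b^2 - 4ac = (1.296)^2 - 4*(-1.02)*1 = 1.679616 - (-4.08) = 5.759616.
D >= 0, so the roots are real: z = (-b +/- sqrt(D)) / (2a) = (-1.296 +/- 2.39992) / (-2.04).
  z_1 = (-1.296 + 2.39992) / (-2.04) = -0.5411,   |z_1| = 0.5411.
  z_2 = (-1.296 - 2.39992) / (-2.04) = 1.8117,   |z_2| = 1.8117.
Moduli of all roots: 0.5411, 1.8117.
All moduli strictly greater than 1? No.
Verdict: Not stationary.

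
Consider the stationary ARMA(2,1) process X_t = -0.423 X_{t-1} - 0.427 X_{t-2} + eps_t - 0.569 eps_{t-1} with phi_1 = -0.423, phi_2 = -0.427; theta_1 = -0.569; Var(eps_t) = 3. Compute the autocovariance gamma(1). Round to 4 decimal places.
\gamma(1) = -3.1768

Multiply the model equation by X_{t-k} and take expectations. With theta_0 = psi_0 = 1 and psi_j the MA(infinity) weights, this gives
  gamma(k) - sum_i phi_i gamma(k-i) = c_k,
  c_k = sigma^2 * sum_{j=k..q} theta_j psi_{j-k}   (c_k = 0 for k > q),
using gamma(-m) = gamma(m).
psi-weights needed (psi_j = theta_j + sum_i phi_i psi_{j-i}):
  psi_1 = theta_1 + phi_1 = -0.569 + (-0.423) = -0.992
Right-hand sides:
  c_0 = sigma^2 (1 + theta_1 psi_1) = 3 * (1 + (-0.569)(-0.992)) = 3 * 1.564448 = 4.693344
  c_1 = sigma^2 theta_1 = 3 * (-0.569) = -1.707
  c_2 = 0
Equations for k = 0, 1, 2 (AR order 2, c_2 = 0):
  (E0) gamma(0) = phi_1 gamma(1) + phi_2 gamma(2) + c_0
  (E1) gamma(1) = phi_1 gamma(0) + phi_2 gamma(1) + c_1
  (E2) gamma(2) = phi_1 gamma(1) + phi_2 gamma(0)
From (E1): gamma(1) = A gamma(0) + B with
  A = phi_1 / (1 - phi_2) = -0.423 / 1.427 = -0.296426,   B = c_1 / (1 - phi_2) = -1.707 / 1.427 = -1.196216.
Insert (E2) into (E0): gamma(0) (1 - phi_2^2) = phi_1 (1 + phi_2) gamma(1) + c_0.
  phi_1 (1 + phi_2) = (-0.423)(0.573) = -0.242379,   1 - phi_2^2 = 0.817671.
Replace gamma(1) by A gamma(0) + B and collect gamma(0):
  gamma(0) [0.817671 - (-0.242379)(-0.296426)] = (-0.242379)(-1.196216) + 4.693344
  gamma(0) * 0.745824 = 4.983282
  gamma(0) = 4.983282 / 0.745824 = 6.681583.
  gamma(1) = A gamma(0) + B = (-0.296426)(6.681583) + (-1.196216) = -3.176811.
Therefore gamma(1) = -3.1768 (to 4 decimal places).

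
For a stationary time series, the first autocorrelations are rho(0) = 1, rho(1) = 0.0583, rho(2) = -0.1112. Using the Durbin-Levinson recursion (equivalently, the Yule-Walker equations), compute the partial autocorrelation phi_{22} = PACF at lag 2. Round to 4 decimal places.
\phi_{22} = -0.1150

The PACF at lag k is phi_{kk}, the last component of the solution
to the Yule-Walker system G_k phi = r_k where
  (G_k)_{ij} = rho(|i - j|), (r_k)_i = rho(i), i,j = 1..k.
Equivalently, Durbin-Levinson gives phi_{kk} iteratively:
  phi_{11} = rho(1)
  phi_{kk} = [rho(k) - sum_{j=1..k-1} phi_{k-1,j} rho(k-j)]
            / [1 - sum_{j=1..k-1} phi_{k-1,j} rho(j)],
  phi_{k,j} = phi_{k-1,j} - phi_{kk} phi_{k-1,k-j},  j = 1..k-1.
Step k = 1:
  phi_11 = rho(1) = 0.0583.
Step k = 2:
  phi_22 = [rho(2) - phi_11 rho(1)] / [1 - phi_11 rho(1)] = [-0.1112 - (0.0583)(0.0583)] / [1 - (0.0583)(0.0583)]
         = -0.11459889 / 0.99660111 = -0.115.
Therefore phi_{22} = -0.1150.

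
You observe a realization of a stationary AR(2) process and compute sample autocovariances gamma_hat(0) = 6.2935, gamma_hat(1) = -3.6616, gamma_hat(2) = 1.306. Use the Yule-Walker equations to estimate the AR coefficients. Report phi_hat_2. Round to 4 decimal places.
\hat\phi_{2} = -0.1980

The Yule-Walker equations for an AR(p) process read, in matrix form,
  Gamma_p phi = r_p,   with   (Gamma_p)_{ij} = gamma(|i - j|),
                       (r_p)_i = gamma(i),   i,j = 1..p.
Substitute the sample gammas (Toeplitz matrix and right-hand side of size 2):
  Gamma_p = [[6.2935, -3.6616], [-3.6616, 6.2935]]
  r_p     = [-3.6616, 1.306]
Written out:
  6.2935 phi_1 - 3.6616 phi_2 = -3.6616
  -3.6616 phi_1 + 6.2935 phi_2 = 1.306
Solve by Cramer's rule:
  det = gamma(0)^2 - gamma(1)^2 = (6.2935)^2 - (-3.6616)^2 = 39.60814225 - 13.40731456 = 26.20082769
  phi_hat_1 = [gamma(1) gamma(0) - gamma(1) gamma(2)] / det = [(-3.6616)(6.2935) - (-3.6616)(1.306)] / 26.20082769 = -18.26223 / 26.20082769 = -0.697
  phi_hat_2 = [gamma(0) gamma(2) - gamma(1)^2] / det = [(6.2935)(1.306) - (-3.6616)^2] / 26.20082769 = -5.18800356 / 26.20082769 = -0.198
So phi_hat = [-0.6970, -0.1980].
Therefore phi_hat_2 = -0.1980.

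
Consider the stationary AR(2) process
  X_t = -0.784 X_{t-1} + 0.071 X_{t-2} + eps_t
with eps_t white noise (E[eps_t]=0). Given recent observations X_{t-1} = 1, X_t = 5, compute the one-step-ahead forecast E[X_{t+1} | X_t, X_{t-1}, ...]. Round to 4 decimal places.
E[X_{t+1} \mid \mathcal F_t] = -3.8490

For an AR(p) model X_t = c + sum_i phi_i X_{t-i} + eps_t, the
one-step-ahead conditional mean is
  E[X_{t+1} | X_t, ...] = c + sum_i phi_i X_{t+1-i}.
Substitute known values:
  E[X_{t+1} | ...] = (-0.784) * (5) + (0.071) * (1)
                   = -3.8490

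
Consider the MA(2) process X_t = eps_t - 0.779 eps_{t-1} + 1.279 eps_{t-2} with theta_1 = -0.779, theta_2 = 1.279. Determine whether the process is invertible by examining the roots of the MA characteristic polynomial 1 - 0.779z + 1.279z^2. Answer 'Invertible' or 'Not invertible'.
\text{Not invertible}

The MA(q) characteristic polynomial is P(z) = 1 - 0.779z + 1.279z^2.
Invertibility requires all roots to lie outside the unit circle, i.e. |z| > 1 for every root.
Set 1 + (-0.779) z + (1.279) z^2 = 0, i.e. a z^2 + b z + c = 0 with a = 1.279, b = -0.779, c = 1.
Discriminant D = b^2 - 4ac = (-0.779)^2 - 4*(1.279)*1 = 0.606841 - (5.116) = -4.509159.
D < 0, so the roots are the complex-conjugate pair z = (-b +/- i sqrt(-D)) / (2a) = 0.3045 +/- 0.8301i.
For a conjugate pair |z|^2 = z * conj(z) = (product of roots) = c/a = 1/(1.279) = 0.781861, so |z| = sqrt(0.781861) = 0.8842 for both roots.
Moduli of all roots: 0.8842, 0.8842.
All moduli strictly greater than 1? No.
Verdict: Not invertible.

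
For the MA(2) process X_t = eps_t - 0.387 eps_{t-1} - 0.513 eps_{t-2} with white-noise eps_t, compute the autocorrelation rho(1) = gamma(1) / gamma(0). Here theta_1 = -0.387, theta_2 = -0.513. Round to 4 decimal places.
\rho(1) = -0.1334

For an MA(q) process with theta_0 = 1, the autocovariance is
  gamma(k) = sigma^2 * sum_{i=0..q-k} theta_i * theta_{i+k},
and rho(k) = gamma(k) / gamma(0). Sigma^2 cancels.
  numerator   = (1)*(-0.387) + (-0.387)*(-0.513) = -0.188469.
  denominator = (1)^2 + (-0.387)^2 + (-0.513)^2 = 1.412938.
  rho(1) = -0.188469 / 1.412938 = -0.1334.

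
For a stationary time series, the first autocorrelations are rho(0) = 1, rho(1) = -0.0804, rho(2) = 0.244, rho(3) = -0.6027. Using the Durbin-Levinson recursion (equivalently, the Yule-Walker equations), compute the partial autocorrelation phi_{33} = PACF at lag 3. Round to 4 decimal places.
\phi_{33} = -0.6069

The PACF at lag k is phi_{kk}, the last component of the solution
to the Yule-Walker system G_k phi = r_k where
  (G_k)_{ij} = rho(|i - j|), (r_k)_i = rho(i), i,j = 1..k.
Equivalently, Durbin-Levinson gives phi_{kk} iteratively:
  phi_{11} = rho(1)
  phi_{kk} = [rho(k) - sum_{j=1..k-1} phi_{k-1,j} rho(k-j)]
            / [1 - sum_{j=1..k-1} phi_{k-1,j} rho(j)],
  phi_{k,j} = phi_{k-1,j} - phi_{kk} phi_{k-1,k-j},  j = 1..k-1.
Step k = 1:
  phi_11 = rho(1) = -0.0804.
Step k = 2:
  phi_22 = [rho(2) - phi_11 rho(1)] / [1 - phi_11 rho(1)] = [0.244 - (-0.0804)(-0.0804)] / [1 - (-0.0804)(-0.0804)]
         = 0.23753584 / 0.99353584 = 0.239081.
  Update: phi_21 = phi_11 - phi_22 phi_11 = -0.0804 - (0.239081)(-0.0804) = -0.061178.
Step k = 3:
  phi_33 = [rho(3) - phi_21 rho(2) - phi_22 rho(1)] / [1 - phi_21 rho(1) - phi_22 rho(2)]
    numerator   = -0.6027 - (-0.061178)(0.244) - (0.239081)(-0.0804) = -0.56855046
    denominator = 1 - (-0.061178)(-0.0804) - (0.239081)(0.244) = 0.93674546
  phi_33 = -0.56855046 / 0.93674546 = -0.6069.
Therefore phi_{33} = -0.6069.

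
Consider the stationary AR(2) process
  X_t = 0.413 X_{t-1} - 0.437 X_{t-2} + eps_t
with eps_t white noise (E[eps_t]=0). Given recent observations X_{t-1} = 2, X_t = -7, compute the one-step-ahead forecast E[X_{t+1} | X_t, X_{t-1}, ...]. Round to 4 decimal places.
E[X_{t+1} \mid \mathcal F_t] = -3.7650

For an AR(p) model X_t = c + sum_i phi_i X_{t-i} + eps_t, the
one-step-ahead conditional mean is
  E[X_{t+1} | X_t, ...] = c + sum_i phi_i X_{t+1-i}.
Substitute known values:
  E[X_{t+1} | ...] = (0.413) * (-7) + (-0.437) * (2)
                   = -3.7650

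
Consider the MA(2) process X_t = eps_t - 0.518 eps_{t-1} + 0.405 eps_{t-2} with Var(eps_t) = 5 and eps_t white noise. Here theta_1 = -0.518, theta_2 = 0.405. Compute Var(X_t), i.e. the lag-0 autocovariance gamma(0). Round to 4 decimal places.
\gamma(0) = 7.1617

For an MA(q) process X_t = eps_t + sum_i theta_i eps_{t-i} with
Var(eps_t) = sigma^2, the variance is
  gamma(0) = sigma^2 * (1 + sum_i theta_i^2).
  sum_i theta_i^2 = (-0.518)^2 + (0.405)^2 = 0.268324 + 0.164025 = 0.432349.
  gamma(0) = 5 * (1 + 0.432349) = 5 * 1.432349 = 7.161745, which rounds to 7.1617.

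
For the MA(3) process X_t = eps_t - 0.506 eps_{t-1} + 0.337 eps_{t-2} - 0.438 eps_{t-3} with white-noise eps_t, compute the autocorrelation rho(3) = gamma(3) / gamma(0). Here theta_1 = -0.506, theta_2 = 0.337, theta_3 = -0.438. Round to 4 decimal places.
\rho(3) = -0.2805

For an MA(q) process with theta_0 = 1, the autocovariance is
  gamma(k) = sigma^2 * sum_{i=0..q-k} theta_i * theta_{i+k},
and rho(k) = gamma(k) / gamma(0). Sigma^2 cancels.
  numerator   = (1)*(-0.438) = -0.438.
  denominator = (1)^2 + (-0.506)^2 + (0.337)^2 + (-0.438)^2 = 1.561449.
  rho(3) = -0.438 / 1.561449 = -0.2805.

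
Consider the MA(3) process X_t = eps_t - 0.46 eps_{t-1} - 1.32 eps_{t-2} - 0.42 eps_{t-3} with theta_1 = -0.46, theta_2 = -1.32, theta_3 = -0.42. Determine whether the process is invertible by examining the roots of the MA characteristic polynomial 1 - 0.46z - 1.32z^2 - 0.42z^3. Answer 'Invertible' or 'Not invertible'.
\text{Not invertible}

The MA(q) characteristic polynomial is P(z) = 1 - 0.46z - 1.32z^2 - 0.42z^3.
Invertibility requires all roots to lie outside the unit circle, i.e. |z| > 1 for every root.
Degree 3: look for a simple real root z0 first, then factor out (1 - z/z0) and solve the remaining quadratic.
Testing z0 = -2: P(-2) = 1 + (-0.46)(-2) + (-1.32)(-2)^2 + (-0.42)(-2)^3
  = 1 + (0.92) + (-5.28) + (3.36) = 0.  So z_0 = -2 is a root, |z_0| = 2.
Divide out the factor (1 + 0.5 z) = (1 - z/z0) (since 1/z0 = -0.5):
  P(z) = (1 + 0.5 z)(1 + (-0.96) z + (-0.84) z^2)
  [check: z-coef -0.96 - (-0.5) = -0.46; z^2-coef -0.84 - (-0.5)(-0.96) = -1.32; z^3-coef -(-0.5)(-0.84) = -0.42.]
Remaining roots from the quadratic factor 1 + (-0.96) z + (-0.84) z^2:
  Set 1 + (-0.96) z + (-0.84) z^2 = 0, i.e. a z^2 + b z + c = 0 with a = -0.84, b = -0.96, c = 1.
  Discriminant D = b^2 - 4ac = (-0.96)^2 - 4*(-0.84)*1 = 0.9216 - (-3.36) = 4.2816.
  D >= 0, so the roots are real: z = (-b +/- sqrt(D)) / (2a) = (0.96 +/- 2.069203) / (-1.68).
    z_1 = (0.96 + 2.069203) / (-1.68) = -1.8031,   |z_1| = 1.8031.
    z_2 = (0.96 - 2.069203) / (-1.68) = 0.6602,   |z_2| = 0.6602.
Moduli of all roots: 2.0000, 1.8031, 0.6602.
All moduli strictly greater than 1? No.
Verdict: Not invertible.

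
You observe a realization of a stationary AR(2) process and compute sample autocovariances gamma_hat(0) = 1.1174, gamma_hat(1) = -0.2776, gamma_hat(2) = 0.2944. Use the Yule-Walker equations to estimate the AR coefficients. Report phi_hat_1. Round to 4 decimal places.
\hat\phi_{1} = -0.1950

The Yule-Walker equations for an AR(p) process read, in matrix form,
  Gamma_p phi = r_p,   with   (Gamma_p)_{ij} = gamma(|i - j|),
                       (r_p)_i = gamma(i),   i,j = 1..p.
Substitute the sample gammas (Toeplitz matrix and right-hand side of size 2):
  Gamma_p = [[1.1174, -0.2776], [-0.2776, 1.1174]]
  r_p     = [-0.2776, 0.2944]
Written out:
  1.1174 phi_1 - 0.2776 phi_2 = -0.2776
  -0.2776 phi_1 + 1.1174 phi_2 = 0.2944
Solve by Cramer's rule:
  det = gamma(0)^2 - gamma(1)^2 = (1.1174)^2 - (-0.2776)^2 = 1.24858276 - 0.07706176 = 1.171521
  phi_hat_1 = [gamma(1) gamma(0) - gamma(1) gamma(2)] / det = [(-0.2776)(1.1174) - (-0.2776)(0.2944)] / 1.171521 = -0.2284648 / 1.171521 = -0.195
  phi_hat_2 = [gamma(0) gamma(2) - gamma(1)^2] / det = [(1.1174)(0.2944) - (-0.2776)^2] / 1.171521 = 0.2519008 / 1.171521 = 0.215
So phi_hat = [-0.1950, 0.2150].
Therefore phi_hat_1 = -0.1950.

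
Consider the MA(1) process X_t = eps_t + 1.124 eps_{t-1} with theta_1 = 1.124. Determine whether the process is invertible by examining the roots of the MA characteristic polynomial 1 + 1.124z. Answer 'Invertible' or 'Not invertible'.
\text{Not invertible}

The MA(q) characteristic polynomial is P(z) = 1 + 1.124z.
Invertibility requires all roots to lie outside the unit circle, i.e. |z| > 1 for every root.
This is linear in z: 1 + (1.124) z = 0  =>  z = -1/(1.124) = -0.88968,  |z| = 0.88968.
Moduli of all roots: 0.8897.
All moduli strictly greater than 1? No.
Verdict: Not invertible.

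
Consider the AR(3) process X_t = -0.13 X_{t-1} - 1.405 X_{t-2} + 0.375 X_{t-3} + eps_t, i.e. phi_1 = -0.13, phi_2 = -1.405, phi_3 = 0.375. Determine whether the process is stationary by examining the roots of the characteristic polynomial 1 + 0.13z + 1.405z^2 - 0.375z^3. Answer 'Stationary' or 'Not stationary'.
\text{Not stationary}

The AR(p) characteristic polynomial is P(z) = 1 + 0.13z + 1.405z^2 - 0.375z^3.
Stationarity requires all roots to lie outside the unit circle, i.e. |z| > 1 for every root.
Degree 3: look for a simple real root z0 first, then factor out (1 - z/z0) and solve the remaining quadratic.
Testing z0 = 4: P(4) = 1 + (0.13)(4) + (1.405)(4)^2 + (-0.375)(4)^3
  = 1 + (0.52) + (22.48) + (-24) = 0.  So z_0 = 4 is a root, |z_0| = 4.
Divide out the factor (1 - 0.25 z) = (1 - z/z0) (since 1/z0 = 0.25):
  P(z) = (1 - 0.25 z)(1 + (0.38) z + (1.5) z^2)
  [check: z-coef 0.38 - (0.25) = 0.13; z^2-coef 1.5 - (0.25)(0.38) = 1.405; z^3-coef -(0.25)(1.5) = -0.375.]
Remaining roots from the quadratic factor 1 + (0.38) z + (1.5) z^2:
  Set 1 + (0.38) z + (1.5) z^2 = 0, i.e. a z^2 + b z + c = 0 with a = 1.5, b = 0.38, c = 1.
  Discriminant D = b^2 - 4ac = (0.38)^2 - 4*(1.5)*1 = 0.1444 - (6) = -5.8556.
  D < 0, so the roots are the complex-conjugate pair z = (-b +/- i sqrt(-D)) / (2a) = -0.1267 +/- 0.8066i.
  For a conjugate pair |z|^2 = z * conj(z) = (product of roots) = c/a = 1/(1.5) = 0.666667, so |z| = sqrt(0.666667) = 0.8165 for both roots.
Moduli of all roots: 4.0000, 0.8165, 0.8165.
All moduli strictly greater than 1? No.
Verdict: Not stationary.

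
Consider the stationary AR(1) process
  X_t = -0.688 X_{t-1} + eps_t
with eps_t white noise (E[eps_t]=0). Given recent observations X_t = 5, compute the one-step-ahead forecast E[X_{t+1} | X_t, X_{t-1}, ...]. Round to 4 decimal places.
E[X_{t+1} \mid \mathcal F_t] = -3.4400

For an AR(p) model X_t = c + sum_i phi_i X_{t-i} + eps_t, the
one-step-ahead conditional mean is
  E[X_{t+1} | X_t, ...] = c + sum_i phi_i X_{t+1-i}.
Substitute known values:
  E[X_{t+1} | ...] = (-0.688) * (5)
                   = -3.4400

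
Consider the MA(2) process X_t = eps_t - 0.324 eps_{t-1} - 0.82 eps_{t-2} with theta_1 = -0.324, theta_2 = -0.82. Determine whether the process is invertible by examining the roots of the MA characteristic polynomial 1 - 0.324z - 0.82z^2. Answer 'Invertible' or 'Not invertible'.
\text{Not invertible}

The MA(q) characteristic polynomial is P(z) = 1 - 0.324z - 0.82z^2.
Invertibility requires all roots to lie outside the unit circle, i.e. |z| > 1 for every root.
Set 1 + (-0.324) z + (-0.82) z^2 = 0, i.e. a z^2 + b z + c = 0 with a = -0.82, b = -0.324, c = 1.
Discriminant D = b^2 - 4ac = (-0.324)^2 - 4*(-0.82)*1 = 0.104976 - (-3.28) = 3.384976.
D >= 0, so the roots are real: z = (-b +/- sqrt(D)) / (2a) = (0.324 +/- 1.83983) / (-1.64).
  z_1 = (0.324 + 1.83983) / (-1.64) = -1.3194,   |z_1| = 1.3194.
  z_2 = (0.324 - 1.83983) / (-1.64) = 0.9243,   |z_2| = 0.9243.
Moduli of all roots: 1.3194, 0.9243.
All moduli strictly greater than 1? No.
Verdict: Not invertible.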